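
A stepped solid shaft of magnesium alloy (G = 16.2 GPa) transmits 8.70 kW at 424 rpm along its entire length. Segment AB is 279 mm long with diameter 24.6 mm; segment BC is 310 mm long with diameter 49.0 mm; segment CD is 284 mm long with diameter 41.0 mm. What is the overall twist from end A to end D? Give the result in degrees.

ω = 2π·424/60 = 44.40 rad/s, so T = P/ω = 8.70×10³ / 44.40 = 195.9 N·m.
J_AB = π(0.0246)⁴/32 = 3.60×10^-8 m⁴; J_BC = π(0.0490)⁴/32 = 5.66×10^-7 m⁴; J_CD = π(0.0410)⁴/32 = 2.77×10^-7 m⁴.
θ = (T/G)·Σ L_i/J_i = (195.9/16.2×10⁹)·(0.279/3.60×10^-8 + 0.310/5.66×10^-7 + 0.284/2.77×10^-7) = 0.1129 rad.

6.47°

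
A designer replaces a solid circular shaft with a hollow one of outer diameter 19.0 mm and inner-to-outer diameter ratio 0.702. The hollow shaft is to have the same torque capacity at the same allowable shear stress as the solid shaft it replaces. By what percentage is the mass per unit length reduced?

38.9 %

Equal τ_max and T ⇒ the solid shaft needs d_s³ = d_o³(1−k⁴), so d_s = 19.0·(1−0.702⁴)^(1/3) = 17.32 mm.
Area ratio A_h/A_s = d_o²(1−k²)/d_s² = (1−k²)/(1−k⁴)^(2/3) = 0.6106.
Mass saving = 1 − 0.6106 = 38.9 %.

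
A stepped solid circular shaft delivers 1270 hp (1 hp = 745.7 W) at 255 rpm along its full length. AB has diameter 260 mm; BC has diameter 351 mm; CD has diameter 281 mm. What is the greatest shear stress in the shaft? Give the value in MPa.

ω = 2π·255/60 = 26.70 rad/s, so T = P/ω = 1270×745.7 / 26.70 = 35460 N·m.
Under the same torque, τ_max = 16T/(πd³) is largest where d is smallest — segment AB (d = 260 mm).
τ_max = 16·35460/(π·(0.260)³) = 1.028×10^7 Pa.

10.3 MPa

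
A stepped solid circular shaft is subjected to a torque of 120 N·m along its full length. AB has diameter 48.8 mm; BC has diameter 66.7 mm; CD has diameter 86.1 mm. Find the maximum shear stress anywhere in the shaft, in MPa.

5.26 MPa

Under the same torque, τ_max = 16T/(πd³) is largest where d is smallest — segment AB (d = 48.8 mm).
τ_max = 16·120.0/(π·(0.0488)³) = 5.259×10^6 Pa.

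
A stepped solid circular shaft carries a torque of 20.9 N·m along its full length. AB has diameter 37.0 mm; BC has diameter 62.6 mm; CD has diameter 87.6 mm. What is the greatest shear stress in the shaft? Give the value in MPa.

Under the same torque, τ_max = 16T/(πd³) is largest where d is smallest — segment AB (d = 37.0 mm).
τ_max = 16·20.90/(π·(0.0370)³) = 2.101×10^6 Pa.

2.10 MPa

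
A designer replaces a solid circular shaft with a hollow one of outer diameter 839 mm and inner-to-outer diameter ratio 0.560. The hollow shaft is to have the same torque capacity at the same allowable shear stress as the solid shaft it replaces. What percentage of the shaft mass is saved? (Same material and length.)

26.5 %

Equal τ_max and T ⇒ the solid shaft needs d_s³ = d_o³(1−k⁴), so d_s = 839·(1−0.560⁴)^(1/3) = 810.5 mm.
Area ratio A_h/A_s = d_o²(1−k²)/d_s² = (1−k²)/(1−k⁴)^(2/3) = 0.7354.
Mass saving = 1 − 0.7354 = 26.5 %.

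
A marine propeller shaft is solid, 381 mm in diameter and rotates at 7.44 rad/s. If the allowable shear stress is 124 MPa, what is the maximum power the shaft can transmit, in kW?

J = πd⁴/32 = π(0.381)⁴/32 = 2.069×10^-3 m⁴.
T_max = τ_allow·J/r = 1.24×10^8 × 2.069×10^-3 / 0.191 = 1.347e6 N·m.
ω = 7.44 rad/s, so P_max = T_max·ω = 1.002×10^7 W.

10000 kW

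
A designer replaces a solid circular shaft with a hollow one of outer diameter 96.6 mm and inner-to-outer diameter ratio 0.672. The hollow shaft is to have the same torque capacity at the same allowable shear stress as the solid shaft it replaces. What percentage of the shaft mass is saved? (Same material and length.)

36.2 %

Equal τ_max and T ⇒ the solid shaft needs d_s³ = d_o³(1−k⁴), so d_s = 96.6·(1−0.672⁴)^(1/3) = 89.53 mm.
Area ratio A_h/A_s = d_o²(1−k²)/d_s² = (1−k²)/(1−k⁴)^(2/3) = 0.6385.
Mass saving = 1 − 0.6385 = 36.2 %.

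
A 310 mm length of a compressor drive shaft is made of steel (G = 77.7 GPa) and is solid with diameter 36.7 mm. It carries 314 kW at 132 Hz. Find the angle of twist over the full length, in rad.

0.00848 rad

ω = 2π·132 = 829.4 rad/s, so T = P/ω = 314×10³ / 829.4 = 378.6 N·m.
J = πd⁴/32 = π(0.0367)⁴/32 = 1.781×10^-7 m⁴.
θ = T·L/(G·J) = 378.6 × 0.310 / (77.7×10⁹ × 1.781×10^-7) = 8.481×10^-3 rad.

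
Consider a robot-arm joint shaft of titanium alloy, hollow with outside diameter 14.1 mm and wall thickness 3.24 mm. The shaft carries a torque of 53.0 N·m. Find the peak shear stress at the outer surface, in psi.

J = π(d_o⁴ − d_i⁴)/32 = π(0.0141⁴ − 0.00762⁴)/32 = 3.549×10^-9 m⁴.
τ_max = T·r/J = 53.00 × 0.00705 / 3.549×10^-9 = 1.053×10^8 Pa.

15300 psi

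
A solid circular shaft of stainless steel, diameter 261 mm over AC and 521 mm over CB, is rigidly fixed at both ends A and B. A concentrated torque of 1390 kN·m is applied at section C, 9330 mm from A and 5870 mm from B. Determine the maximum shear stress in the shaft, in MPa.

48.1 MPa

Compatibility: T_A·a/J_AC = T_B·b/J_CB with T_A + T_B = T₀.
J_AC = 4.56×10^-4 m⁴, J_CB = 7.23×10^-3 m⁴, so T_A = T₀·(J_AC/a)/((J_AC/a)+(J_CB/b)) = 52980 N·m, T_B = 1.337e6 N·m.
τ in each portion: τ_AC = 1.52×10^7 Pa, τ_CB = 4.81×10^7 Pa; maximum is in CB.
τ_max = T_CB·r/J = 1.337e6·0.261/7.23×10^-3 = 4.815×10^7 Pa.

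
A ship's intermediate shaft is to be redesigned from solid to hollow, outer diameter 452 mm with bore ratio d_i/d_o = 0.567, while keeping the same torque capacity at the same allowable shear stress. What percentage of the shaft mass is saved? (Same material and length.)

Equal τ_max and T ⇒ the solid shaft needs d_s³ = d_o³(1−k⁴), so d_s = 452·(1−0.567⁴)^(1/3) = 435.9 mm.
Area ratio A_h/A_s = d_o²(1−k²)/d_s² = (1−k²)/(1−k⁴)^(2/3) = 0.7297.
Mass saving = 1 − 0.7297 = 27.0 %.

27.0 %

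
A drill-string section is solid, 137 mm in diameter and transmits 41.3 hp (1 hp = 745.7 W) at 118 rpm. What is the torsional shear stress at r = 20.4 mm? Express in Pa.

1.47e6 Pa

ω = 2π·118/60 = 12.36 rad/s, so T = P/ω = 41.3×745.7 / 12.36 = 2492 N·m.
J = πd⁴/32 = π(0.137)⁴/32 = 3.458×10^-5 m⁴.
Shear stress varies linearly with radius: τ = T·r/J = 2492 × 0.0204 / 3.458×10^-5 = 1.470×10^6 Pa.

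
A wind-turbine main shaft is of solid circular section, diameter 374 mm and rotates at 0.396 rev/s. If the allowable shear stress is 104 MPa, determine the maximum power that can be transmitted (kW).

2660 kW

J = πd⁴/32 = π(0.374)⁴/32 = 1.921×10^-3 m⁴.
T_max = τ_allow·J/r = 1.04×10^8 × 1.921×10^-3 / 0.187 = 1.068e6 N·m.
ω = 2π·0.396 = 2.488 rad/s, so P_max = T_max·ω = 2.658×10^6 W.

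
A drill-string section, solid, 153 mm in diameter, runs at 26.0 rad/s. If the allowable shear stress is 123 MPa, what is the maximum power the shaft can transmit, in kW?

J = πd⁴/32 = π(0.153)⁴/32 = 5.380×10^-5 m⁴.
T_max = τ_allow·J/r = 1.23×10^8 × 5.380×10^-5 / 0.0765 = 86500 N·m.
ω = 26.0 rad/s, so P_max = T_max·ω = 2.249×10^6 W.

2250 kW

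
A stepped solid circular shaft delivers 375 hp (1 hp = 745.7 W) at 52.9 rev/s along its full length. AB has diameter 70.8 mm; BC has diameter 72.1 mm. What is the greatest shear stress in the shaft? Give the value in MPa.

ω = 2π·52.9 = 332.4 rad/s, so T = P/ω = 375×745.7 / 332.4 = 841.3 N·m.
Under the same torque, τ_max = 16T/(πd³) is largest where d is smallest — segment AB (d = 70.8 mm).
τ_max = 16·841.3/(π·(0.0708)³) = 1.207×10^7 Pa.

12.1 MPa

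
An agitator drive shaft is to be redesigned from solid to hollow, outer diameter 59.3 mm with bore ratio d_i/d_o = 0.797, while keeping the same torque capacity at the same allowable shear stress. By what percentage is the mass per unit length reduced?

Equal τ_max and T ⇒ the solid shaft needs d_s³ = d_o³(1−k⁴), so d_s = 59.3·(1−0.797⁴)^(1/3) = 49.92 mm.
Area ratio A_h/A_s = d_o²(1−k²)/d_s² = (1−k²)/(1−k⁴)^(2/3) = 0.5148.
Mass saving = 1 − 0.5148 = 48.5 %.

48.5 %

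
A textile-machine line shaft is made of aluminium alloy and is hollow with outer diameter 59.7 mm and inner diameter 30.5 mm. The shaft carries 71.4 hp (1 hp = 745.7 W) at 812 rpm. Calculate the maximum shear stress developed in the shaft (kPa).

16100 kPa

ω = 2π·812/60 = 85.03 rad/s, so T = P/ω = 71.4×745.7 / 85.03 = 626.1 N·m.
J = π(d_o⁴ − d_i⁴)/32 = π(0.0597⁴ − 0.0305⁴)/32 = 1.162×10^-6 m⁴.
τ_max = T·r/J = 626.1 × 0.0299 / 1.162×10^-6 = 1.608×10^7 Pa.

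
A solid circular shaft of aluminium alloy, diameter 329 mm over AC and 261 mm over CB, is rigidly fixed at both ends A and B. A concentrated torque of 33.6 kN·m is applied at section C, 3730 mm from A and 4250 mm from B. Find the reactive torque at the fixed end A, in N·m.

24900 N·m

Compatibility: T_A·a/J_AC = T_B·b/J_CB with T_A + T_B = T₀.
J_AC = 1.15×10^-3 m⁴, J_CB = 4.56×10^-4 m⁴, so T_A = T₀·(J_AC/a)/((J_AC/a)+(J_CB/b)) = 24930 N·m, T_B = 8667 N·m.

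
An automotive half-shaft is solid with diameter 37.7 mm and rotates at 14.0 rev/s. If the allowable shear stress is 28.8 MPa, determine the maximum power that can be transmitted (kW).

J = πd⁴/32 = π(0.0377)⁴/32 = 1.983×10^-7 m⁴.
T_max = τ_allow·J/r = 2.88×10^7 × 1.983×10^-7 / 0.0189 = 303.0 N·m.
ω = 2π·14.0 = 87.96 rad/s, so P_max = T_max·ω = 2.665×10^4 W.

26.7 kW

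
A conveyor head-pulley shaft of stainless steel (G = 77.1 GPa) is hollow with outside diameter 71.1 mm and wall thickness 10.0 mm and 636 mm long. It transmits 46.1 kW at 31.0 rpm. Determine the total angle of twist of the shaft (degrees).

3.65°

ω = 2π·31.0/60 = 3.246 rad/s, so T = P/ω = 46.1×10³ / 3.246 = 14200 N·m.
J = π(d_o⁴ − d_i⁴)/32 = π(0.0711⁴ − 0.0511⁴)/32 = 1.839×10^-6 m⁴.
θ = T·L/(G·J) = 14200 × 0.636 / (77.1×10⁹ × 1.839×10^-6) = 0.06368 rad.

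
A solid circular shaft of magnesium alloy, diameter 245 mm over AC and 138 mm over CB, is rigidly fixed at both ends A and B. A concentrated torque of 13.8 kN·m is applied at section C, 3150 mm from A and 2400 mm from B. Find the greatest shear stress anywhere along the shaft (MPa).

4.22 MPa

Compatibility: T_A·a/J_AC = T_B·b/J_CB with T_A + T_B = T₀.
J_AC = 3.54×10^-4 m⁴, J_CB = 3.56×10^-5 m⁴, so T_A = T₀·(J_AC/a)/((J_AC/a)+(J_CB/b)) = 12190 N·m, T_B = 1610 N·m.
τ in each portion: τ_AC = 4.22×10^6 Pa, τ_CB = 3.12×10^6 Pa; maximum is in AC.
τ_max = T_AC·r/J = 12190·0.122/3.54×10^-4 = 4.221×10^6 Pa.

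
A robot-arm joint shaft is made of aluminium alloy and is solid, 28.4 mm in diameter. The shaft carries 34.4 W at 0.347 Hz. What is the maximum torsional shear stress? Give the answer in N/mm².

3.51 N/mm²

ω = 2π·0.347 = 2.180 rad/s, so T = P/ω = 34.4 / 2.180 = 15.78 N·m.
J = πd⁴/32 = π(0.0284)⁴/32 = 6.387×10^-8 m⁴.
τ_max = T·r/J = 15.78 × 0.0142 / 6.387×10^-8 = 3.508×10^6 Pa.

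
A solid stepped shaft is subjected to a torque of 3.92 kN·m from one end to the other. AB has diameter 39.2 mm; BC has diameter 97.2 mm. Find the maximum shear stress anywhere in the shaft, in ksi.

48.1 ksi

Under the same torque, τ_max = 16T/(πd³) is largest where d is smallest — segment AB (d = 39.2 mm).
τ_max = 16·3920/(π·(0.0392)³) = 3.314×10^8 Pa.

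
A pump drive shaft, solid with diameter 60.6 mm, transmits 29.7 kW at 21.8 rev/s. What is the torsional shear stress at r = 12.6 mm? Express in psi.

299 psi

ω = 2π·21.8 = 137.0 rad/s, so T = P/ω = 29.7×10³ / 137.0 = 216.8 N·m.
J = πd⁴/32 = π(0.0606)⁴/32 = 1.324×10^-6 m⁴.
Shear stress varies linearly with radius: τ = T·r/J = 216.8 × 0.0126 / 1.324×10^-6 = 2.063×10^6 Pa.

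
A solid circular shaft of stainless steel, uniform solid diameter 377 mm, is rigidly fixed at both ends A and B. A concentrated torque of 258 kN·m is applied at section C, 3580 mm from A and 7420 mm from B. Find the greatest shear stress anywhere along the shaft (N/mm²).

16.5 N/mm²

With uniform GJ and both ends fixed, compatibility θ_AC = θ_CB gives T_A·a = T_B·b, together with T_A + T_B = T₀.
T_A = T₀·b/(a+b) = 258000·7420/11000 = 174000 N·m; T_B = 83970 N·m.
τ in each portion: τ_AC = 1.65×10^7 Pa, τ_CB = 7.98×10^6 Pa; maximum is in AC.
τ_max = T_AC·r/J = 174000·0.189/1.98×10^-3 = 1.654×10^7 Pa.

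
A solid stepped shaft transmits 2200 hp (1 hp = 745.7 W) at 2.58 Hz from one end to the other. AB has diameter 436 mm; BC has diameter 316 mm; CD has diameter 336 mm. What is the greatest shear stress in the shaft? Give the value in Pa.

1.63e7 Pa

ω = 2π·2.58 = 16.21 rad/s, so T = P/ω = 2200×745.7 / 16.21 = 101200 N·m.
Under the same torque, τ_max = 16T/(πd³) is largest where d is smallest — segment BC (d = 316 mm).
τ_max = 16·101200/(π·(0.316)³) = 1.633×10^7 Pa.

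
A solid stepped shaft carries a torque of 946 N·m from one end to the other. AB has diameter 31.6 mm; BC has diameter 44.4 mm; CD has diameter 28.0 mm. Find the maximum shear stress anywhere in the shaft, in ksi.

Under the same torque, τ_max = 16T/(πd³) is largest where d is smallest — segment CD (d = 28.0 mm).
τ_max = 16·946.0/(π·(0.0280)³) = 2.195×10^8 Pa.

31.8 ksi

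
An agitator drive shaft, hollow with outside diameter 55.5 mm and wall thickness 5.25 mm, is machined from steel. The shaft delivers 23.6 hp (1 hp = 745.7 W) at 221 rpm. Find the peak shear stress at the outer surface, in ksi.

5.79 ksi

ω = 2π·221/60 = 23.14 rad/s, so T = P/ω = 23.6×745.7 / 23.14 = 760.4 N·m.
J = π(d_o⁴ − d_i⁴)/32 = π(0.0555⁴ − 0.0450⁴)/32 = 5.289×10^-7 m⁴.
τ_max = T·r/J = 760.4 × 0.0278 / 5.289×10^-7 = 3.990×10^7 Pa.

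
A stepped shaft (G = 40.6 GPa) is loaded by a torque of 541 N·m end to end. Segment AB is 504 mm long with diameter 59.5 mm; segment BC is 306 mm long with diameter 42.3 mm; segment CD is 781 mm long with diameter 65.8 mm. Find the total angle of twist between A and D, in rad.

J_AB = π(0.0595)⁴/32 = 1.23×10^-6 m⁴; J_BC = π(0.0423)⁴/32 = 3.14×10^-7 m⁴; J_CD = π(0.0658)⁴/32 = 1.84×10^-6 m⁴.
θ = (T/G)·Σ L_i/J_i = (541.0/40.6×10⁹)·(0.504/1.23×10^-6 + 0.306/3.14×10^-7 + 0.781/1.84×10^-6) = 0.02409 rad.

0.0241 rad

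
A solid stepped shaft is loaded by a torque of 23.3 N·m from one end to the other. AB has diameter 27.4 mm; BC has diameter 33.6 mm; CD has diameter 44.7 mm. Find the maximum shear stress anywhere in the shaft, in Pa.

5.77e6 Pa

Under the same torque, τ_max = 16T/(πd³) is largest where d is smallest — segment AB (d = 27.4 mm).
τ_max = 16·23.30/(π·(0.0274)³) = 5.769×10^6 Pa.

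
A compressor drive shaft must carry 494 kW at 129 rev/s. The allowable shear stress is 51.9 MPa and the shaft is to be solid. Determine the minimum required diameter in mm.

39.1 mm

ω = 2π·129 = 810.5 rad/s, so T = P/ω = 494×10³ / 810.5 = 609.5 N·m.
For a solid shaft τ_max = 16T/(πd³), so d = (16T/(π τ_allow))^(1/3) = (16·609.5/(π·5.19×10^7))^(1/3) = 0.03911 m.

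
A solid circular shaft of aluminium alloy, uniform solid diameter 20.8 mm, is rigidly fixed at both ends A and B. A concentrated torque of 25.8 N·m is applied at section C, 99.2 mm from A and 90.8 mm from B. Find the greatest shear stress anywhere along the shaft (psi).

1110 psi

With uniform GJ and both ends fixed, compatibility θ_AC = θ_CB gives T_A·a = T_B·b, together with T_A + T_B = T₀.
T_A = T₀·b/(a+b) = 25.80·90.8/190.0 = 12.33 N·m; T_B = 13.47 N·m.
τ in each portion: τ_AC = 6.98×10^6 Pa, τ_CB = 7.62×10^6 Pa; maximum is in CB.
τ_max = T_CB·r/J = 13.47·0.0104/1.84×10^-8 = 7.624×10^6 Pa.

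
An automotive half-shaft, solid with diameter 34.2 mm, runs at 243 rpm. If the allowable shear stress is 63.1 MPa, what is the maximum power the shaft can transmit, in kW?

J = πd⁴/32 = π(0.0342)⁴/32 = 1.343×10^-7 m⁴.
T_max = τ_allow·J/r = 6.31×10^7 × 1.343×10^-7 / 0.0171 = 495.6 N·m.
ω = 2π·243/60 = 25.45 rad/s, so P_max = T_max·ω = 1.261×10^4 W.

12.6 kW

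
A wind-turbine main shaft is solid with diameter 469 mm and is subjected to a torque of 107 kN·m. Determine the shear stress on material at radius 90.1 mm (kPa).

J = πd⁴/32 = π(0.469)⁴/32 = 4.750×10^-3 m⁴.
Shear stress varies linearly with radius: τ = T·r/J = 107000 × 0.0901 / 4.750×10^-3 = 2.030×10^6 Pa.

2030 kPa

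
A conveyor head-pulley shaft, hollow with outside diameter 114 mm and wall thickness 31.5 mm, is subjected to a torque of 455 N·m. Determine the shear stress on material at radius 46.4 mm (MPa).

J = π(d_o⁴ − d_i⁴)/32 = π(0.114⁴ − 0.0510⁴)/32 = 1.592×10^-5 m⁴.
Shear stress varies linearly with radius: τ = T·r/J = 455.0 × 0.0464 / 1.592×10^-5 = 1.326×10^6 Pa.

1.33 MPa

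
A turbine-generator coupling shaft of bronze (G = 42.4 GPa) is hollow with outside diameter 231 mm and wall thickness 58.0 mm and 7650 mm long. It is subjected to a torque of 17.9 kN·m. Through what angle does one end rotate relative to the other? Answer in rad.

0.0123 rad

J = π(d_o⁴ − d_i⁴)/32 = π(0.231⁴ − 0.115⁴)/32 = 2.624×10^-4 m⁴.
θ = T·L/(G·J) = 17900 × 7.65 / (42.4×10⁹ × 2.624×10^-4) = 0.01231 rad.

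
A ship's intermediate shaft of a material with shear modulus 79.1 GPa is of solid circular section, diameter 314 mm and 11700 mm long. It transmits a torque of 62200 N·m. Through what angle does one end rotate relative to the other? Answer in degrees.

J = πd⁴/32 = π(0.314)⁴/32 = 9.544×10^-4 m⁴.
θ = T·L/(G·J) = 62200 × 11.7 / (79.1×10⁹ × 9.544×10^-4) = 9.640×10^-3 rad.

0.552°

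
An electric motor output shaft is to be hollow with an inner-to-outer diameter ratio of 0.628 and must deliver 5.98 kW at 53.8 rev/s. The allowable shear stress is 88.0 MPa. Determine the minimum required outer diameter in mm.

10.7 mm

ω = 2π·53.8 = 338.0 rad/s, so T = P/ω = 5.98×10³ / 338.0 = 17.69 N·m.
For a hollow shaft with d_i/d_o = 0.628: τ_max = 16T/(π d_o³ (1−k⁴)), so d_o = [16T/(π τ_allow (1−k⁴))]^(1/3) = [16·17.69/(π·8.80×10^7·0.8445)]^(1/3) = 0.01066 m.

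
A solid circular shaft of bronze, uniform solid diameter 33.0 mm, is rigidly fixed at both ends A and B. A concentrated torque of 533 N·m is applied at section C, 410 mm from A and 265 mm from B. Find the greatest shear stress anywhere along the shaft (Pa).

4.59e7 Pa

With uniform GJ and both ends fixed, compatibility θ_AC = θ_CB gives T_A·a = T_B·b, together with T_A + T_B = T₀.
T_A = T₀·b/(a+b) = 533.0·265/675.0 = 209.3 N·m; T_B = 323.7 N·m.
τ in each portion: τ_AC = 2.97×10^7 Pa, τ_CB = 4.59×10^7 Pa; maximum is in CB.
τ_max = T_CB·r/J = 323.7·0.0165/1.16×10^-7 = 4.588×10^7 Pa.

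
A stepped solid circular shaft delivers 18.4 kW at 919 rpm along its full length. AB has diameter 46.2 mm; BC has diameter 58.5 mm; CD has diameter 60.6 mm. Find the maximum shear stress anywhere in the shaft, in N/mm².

9.87 N/mm²

ω = 2π·919/60 = 96.24 rad/s, so T = P/ω = 18.4×10³ / 96.24 = 191.2 N·m.
Under the same torque, τ_max = 16T/(πd³) is largest where d is smallest — segment AB (d = 46.2 mm).
τ_max = 16·191.2/(π·(0.0462)³) = 9.875×10^6 Pa.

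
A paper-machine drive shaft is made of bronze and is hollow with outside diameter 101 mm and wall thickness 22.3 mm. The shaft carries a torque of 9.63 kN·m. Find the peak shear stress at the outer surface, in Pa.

5.27e7 Pa

J = π(d_o⁴ − d_i⁴)/32 = π(0.101⁴ − 0.0564⁴)/32 = 9.223×10^-6 m⁴.
τ_max = T·r/J = 9630 × 0.0505 / 9.223×10^-6 = 5.273×10^7 Pa.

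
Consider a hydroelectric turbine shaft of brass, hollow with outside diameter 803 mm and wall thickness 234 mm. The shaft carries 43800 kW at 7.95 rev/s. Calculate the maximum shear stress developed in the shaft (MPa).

ω = 2π·7.95 = 49.95 rad/s, so T = P/ω = 43800×10³ / 49.95 = 876900 N·m.
J = π(d_o⁴ − d_i⁴)/32 = π(0.803⁴ − 0.335⁴)/32 = 0.03958 m⁴.
τ_max = T·r/J = 876900 × 0.402 / 0.03958 = 8.894×10^6 Pa.

8.89 MPa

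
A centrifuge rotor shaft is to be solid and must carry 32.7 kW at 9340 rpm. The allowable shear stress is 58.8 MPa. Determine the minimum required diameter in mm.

14.3 mm

ω = 2π·9340/60 = 978.1 rad/s, so T = P/ω = 32.7×10³ / 978.1 = 33.43 N·m.
For a solid shaft τ_max = 16T/(πd³), so d = (16T/(π τ_allow))^(1/3) = (16·33.43/(π·5.88×10^7))^(1/3) = 0.01425 m.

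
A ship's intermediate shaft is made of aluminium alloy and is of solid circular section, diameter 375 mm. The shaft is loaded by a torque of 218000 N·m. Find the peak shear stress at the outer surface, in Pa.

2.11e7 Pa

J = πd⁴/32 = π(0.375)⁴/32 = 1.941×10^-3 m⁴.
τ_max = T·r/J = 218000 × 0.188 / 1.941×10^-3 = 2.105×10^7 Pa.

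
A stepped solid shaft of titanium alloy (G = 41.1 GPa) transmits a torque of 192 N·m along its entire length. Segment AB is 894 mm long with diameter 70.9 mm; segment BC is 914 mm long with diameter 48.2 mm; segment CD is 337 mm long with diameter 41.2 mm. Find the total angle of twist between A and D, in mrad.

15.3 mrad

J_AB = π(0.0709)⁴/32 = 2.48×10^-6 m⁴; J_BC = π(0.0482)⁴/32 = 5.30×10^-7 m⁴; J_CD = π(0.0412)⁴/32 = 2.83×10^-7 m⁴.
θ = (T/G)·Σ L_i/J_i = (192.0/41.1×10⁹)·(0.894/2.48×10^-6 + 0.914/5.30×10^-7 + 0.337/2.83×10^-7) = 0.01531 rad.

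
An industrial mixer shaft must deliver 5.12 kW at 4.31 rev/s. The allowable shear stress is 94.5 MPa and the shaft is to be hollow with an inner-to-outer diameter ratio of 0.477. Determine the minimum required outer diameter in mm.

ω = 2π·4.31 = 27.08 rad/s, so T = P/ω = 5.12×10³ / 27.08 = 189.1 N·m.
For a hollow shaft with d_i/d_o = 0.477: τ_max = 16T/(π d_o³ (1−k⁴)), so d_o = [16T/(π τ_allow (1−k⁴))]^(1/3) = [16·189.1/(π·9.45×10^7·0.9482)]^(1/3) = 0.02207 m.

22.1 mm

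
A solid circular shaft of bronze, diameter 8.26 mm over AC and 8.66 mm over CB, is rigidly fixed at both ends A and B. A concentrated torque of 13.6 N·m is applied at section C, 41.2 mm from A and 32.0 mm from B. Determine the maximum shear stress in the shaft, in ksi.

Compatibility: T_A·a/J_AC = T_B·b/J_CB with T_A + T_B = T₀.
J_AC = 4.57×10^-10 m⁴, J_CB = 5.52×10^-10 m⁴, so T_A = T₀·(J_AC/a)/((J_AC/a)+(J_CB/b)) = 5.322 N·m, T_B = 8.278 N·m.
τ in each portion: τ_AC = 4.81×10^7 Pa, τ_CB = 6.49×10^7 Pa; maximum is in CB.
τ_max = T_CB·r/J = 8.278·0.00433/5.52×10^-10 = 6.492×10^7 Pa.

9.42 ksi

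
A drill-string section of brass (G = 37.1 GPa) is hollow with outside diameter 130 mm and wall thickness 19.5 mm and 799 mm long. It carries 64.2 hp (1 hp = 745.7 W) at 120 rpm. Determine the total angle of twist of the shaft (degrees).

0.221°

ω = 2π·120/60 = 12.57 rad/s, so T = P/ω = 64.2×745.7 / 12.57 = 3810 N·m.
J = π(d_o⁴ − d_i⁴)/32 = π(0.130⁴ − 0.0910⁴)/32 = 2.131×10^-5 m⁴.
θ = T·L/(G·J) = 3810 × 0.799 / (37.1×10⁹ × 2.131×10^-5) = 3.851×10^-3 rad.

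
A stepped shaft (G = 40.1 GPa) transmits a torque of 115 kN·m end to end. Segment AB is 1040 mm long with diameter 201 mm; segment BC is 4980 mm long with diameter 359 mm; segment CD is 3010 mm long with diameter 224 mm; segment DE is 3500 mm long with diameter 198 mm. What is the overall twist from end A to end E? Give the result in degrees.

J_AB = π(0.201)⁴/32 = 1.60×10^-4 m⁴; J_BC = π(0.359)⁴/32 = 1.63×10^-3 m⁴; J_CD = π(0.224)⁴/32 = 2.47×10^-4 m⁴; J_DE = π(0.198)⁴/32 = 1.51×10^-4 m⁴.
θ = (T/G)·Σ L_i/J_i = (115000/40.1×10⁹)·(1.04/1.60×10^-4 + 4.98/1.63×10^-3 + 3.01/2.47×10^-4 + 3.50/1.51×10^-4) = 0.1288 rad.

7.38°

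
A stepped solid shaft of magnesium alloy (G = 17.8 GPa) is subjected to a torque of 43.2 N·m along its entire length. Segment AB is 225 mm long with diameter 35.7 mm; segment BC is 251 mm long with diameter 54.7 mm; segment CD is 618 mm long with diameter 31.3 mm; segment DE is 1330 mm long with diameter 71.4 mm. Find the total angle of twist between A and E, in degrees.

1.22°

J_AB = π(0.0357)⁴/32 = 1.59×10^-7 m⁴; J_BC = π(0.0547)⁴/32 = 8.79×10^-7 m⁴; J_CD = π(0.0313)⁴/32 = 9.42×10^-8 m⁴; J_DE = π(0.0714)⁴/32 = 2.55×10^-6 m⁴.
θ = (T/G)·Σ L_i/J_i = (43.20/17.8×10⁹)·(0.225/1.59×10^-7 + 0.251/8.79×10^-7 + 0.618/9.42×10^-8 + 1.33/2.55×10^-6) = 0.02130 rad.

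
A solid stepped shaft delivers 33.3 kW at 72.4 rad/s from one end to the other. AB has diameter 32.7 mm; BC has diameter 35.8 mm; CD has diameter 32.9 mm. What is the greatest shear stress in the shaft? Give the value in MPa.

67.0 MPa

ω = 72.4 rad/s, so T = P/ω = 33.3×10³ / 72.40 = 459.9 N·m.
Under the same torque, τ_max = 16T/(πd³) is largest where d is smallest — segment AB (d = 32.7 mm).
τ_max = 16·459.9/(π·(0.0327)³) = 6.699×10^7 Pa.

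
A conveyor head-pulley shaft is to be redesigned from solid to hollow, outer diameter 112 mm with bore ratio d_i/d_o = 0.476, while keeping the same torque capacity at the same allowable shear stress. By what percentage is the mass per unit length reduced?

19.9 %

Equal τ_max and T ⇒ the solid shaft needs d_s³ = d_o³(1−k⁴), so d_s = 112·(1−0.476⁴)^(1/3) = 110.0 mm.
Area ratio A_h/A_s = d_o²(1−k²)/d_s² = (1−k²)/(1−k⁴)^(2/3) = 0.8011.
Mass saving = 1 − 0.8011 = 19.9 %.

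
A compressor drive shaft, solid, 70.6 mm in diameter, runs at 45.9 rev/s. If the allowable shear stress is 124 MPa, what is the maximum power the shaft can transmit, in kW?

J = πd⁴/32 = π(0.0706)⁴/32 = 2.439×10^-6 m⁴.
T_max = τ_allow·J/r = 1.24×10^8 × 2.439×10^-6 / 0.0353 = 8568 N·m.
ω = 2π·45.9 = 288.4 rad/s, so P_max = T_max·ω = 2.471×10^6 W.

2470 kW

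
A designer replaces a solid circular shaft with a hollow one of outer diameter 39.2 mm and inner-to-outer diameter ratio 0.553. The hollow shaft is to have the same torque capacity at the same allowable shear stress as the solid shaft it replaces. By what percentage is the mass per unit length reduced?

25.9 %

Equal τ_max and T ⇒ the solid shaft needs d_s³ = d_o³(1−k⁴), so d_s = 39.2·(1−0.553⁴)^(1/3) = 37.94 mm.
Area ratio A_h/A_s = d_o²(1−k²)/d_s² = (1−k²)/(1−k⁴)^(2/3) = 0.7412.
Mass saving = 1 − 0.7412 = 25.9 %.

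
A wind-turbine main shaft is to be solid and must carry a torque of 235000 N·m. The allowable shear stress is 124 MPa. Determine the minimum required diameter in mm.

For a solid shaft τ_max = 16T/(πd³), so d = (16T/(π τ_allow))^(1/3) = (16·235000/(π·1.24×10^8))^(1/3) = 0.2129 m.

213 mm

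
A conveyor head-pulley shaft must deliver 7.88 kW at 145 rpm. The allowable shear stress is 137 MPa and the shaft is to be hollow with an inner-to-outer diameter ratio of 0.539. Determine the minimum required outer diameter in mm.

27.6 mm

ω = 2π·145/60 = 15.18 rad/s, so T = P/ω = 7.88×10³ / 15.18 = 519.0 N·m.
For a hollow shaft with d_i/d_o = 0.539: τ_max = 16T/(π d_o³ (1−k⁴)), so d_o = [16T/(π τ_allow (1−k⁴))]^(1/3) = [16·519.0/(π·1.37×10^8·0.9156)]^(1/3) = 0.02762 m.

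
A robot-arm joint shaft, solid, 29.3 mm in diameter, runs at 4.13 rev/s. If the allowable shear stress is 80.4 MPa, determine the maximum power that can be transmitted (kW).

J = πd⁴/32 = π(0.0293)⁴/32 = 7.236×10^-8 m⁴.
T_max = τ_allow·J/r = 8.04×10^7 × 7.236×10^-8 / 0.0146 = 397.1 N·m.
ω = 2π·4.13 = 25.95 rad/s, so P_max = T_max·ω = 1.030×10^4 W.

10.3 kW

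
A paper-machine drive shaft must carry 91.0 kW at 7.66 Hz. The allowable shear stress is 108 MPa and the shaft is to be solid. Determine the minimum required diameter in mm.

ω = 2π·7.66 = 48.13 rad/s, so T = P/ω = 91.0×10³ / 48.13 = 1891 N·m.
For a solid shaft τ_max = 16T/(πd³), so d = (16T/(π τ_allow))^(1/3) = (16·1891/(π·1.08×10^8))^(1/3) = 0.04467 m.

44.7 mm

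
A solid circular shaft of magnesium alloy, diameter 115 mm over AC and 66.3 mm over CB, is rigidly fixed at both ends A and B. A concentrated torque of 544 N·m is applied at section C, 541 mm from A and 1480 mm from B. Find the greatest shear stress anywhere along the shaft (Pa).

1.75e6 Pa

Compatibility: T_A·a/J_AC = T_B·b/J_CB with T_A + T_B = T₀.
J_AC = 1.72×10^-5 m⁴, J_CB = 1.90×10^-6 m⁴, so T_A = T₀·(J_AC/a)/((J_AC/a)+(J_CB/b)) = 522.9 N·m, T_B = 21.12 N·m.
τ in each portion: τ_AC = 1.75×10^6 Pa, τ_CB = 3.69×10^5 Pa; maximum is in AC.
τ_max = T_AC·r/J = 522.9·0.0575/1.72×10^-5 = 1.751×10^6 Pa.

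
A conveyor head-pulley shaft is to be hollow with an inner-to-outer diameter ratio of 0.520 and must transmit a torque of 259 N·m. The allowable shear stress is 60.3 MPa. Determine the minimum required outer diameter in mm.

For a hollow shaft with d_i/d_o = 0.520: τ_max = 16T/(π d_o³ (1−k⁴)), so d_o = [16T/(π τ_allow (1−k⁴))]^(1/3) = [16·259.0/(π·6.03×10^7·0.9269)]^(1/3) = 0.02868 m.

28.7 mm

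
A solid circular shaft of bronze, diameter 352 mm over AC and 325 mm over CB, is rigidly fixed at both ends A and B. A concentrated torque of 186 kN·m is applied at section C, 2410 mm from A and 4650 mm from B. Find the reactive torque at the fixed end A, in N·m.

Compatibility: T_A·a/J_AC = T_B·b/J_CB with T_A + T_B = T₀.
J_AC = 1.51×10^-3 m⁴, J_CB = 1.10×10^-3 m⁴, so T_A = T₀·(J_AC/a)/((J_AC/a)+(J_CB/b)) = 135100 N·m, T_B = 50890 N·m.

135000 N·m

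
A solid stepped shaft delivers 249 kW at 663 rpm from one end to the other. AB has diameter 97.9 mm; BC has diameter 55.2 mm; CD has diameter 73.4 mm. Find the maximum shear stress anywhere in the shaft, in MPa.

ω = 2π·663/60 = 69.43 rad/s, so T = P/ω = 249×10³ / 69.43 = 3586 N·m.
Under the same torque, τ_max = 16T/(πd³) is largest where d is smallest — segment BC (d = 55.2 mm).
τ_max = 16·3586/(π·(0.0552)³) = 1.086×10^8 Pa.

109 MPa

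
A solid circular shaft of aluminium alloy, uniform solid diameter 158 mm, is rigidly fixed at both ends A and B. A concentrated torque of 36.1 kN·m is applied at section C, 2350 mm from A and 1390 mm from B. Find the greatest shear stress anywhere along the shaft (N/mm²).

29.3 N/mm²

With uniform GJ and both ends fixed, compatibility θ_AC = θ_CB gives T_A·a = T_B·b, together with T_A + T_B = T₀.
T_A = T₀·b/(a+b) = 36100·1390/3740 = 13420 N·m; T_B = 22680 N·m.
τ in each portion: τ_AC = 1.73×10^7 Pa, τ_CB = 2.93×10^7 Pa; maximum is in CB.
τ_max = T_CB·r/J = 22680·0.0790/6.12×10^-5 = 2.929×10^7 Pa.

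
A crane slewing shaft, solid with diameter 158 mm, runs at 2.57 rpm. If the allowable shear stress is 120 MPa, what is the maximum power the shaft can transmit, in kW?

J = πd⁴/32 = π(0.158)⁴/32 = 6.118×10^-5 m⁴.
T_max = τ_allow·J/r = 1.20×10^8 × 6.118×10^-5 / 0.0790 = 92940 N·m.
ω = 2π·2.57/60 = 0.2691 rad/s, so P_max = T_max·ω = 2.501×10^4 W.

25.0 kW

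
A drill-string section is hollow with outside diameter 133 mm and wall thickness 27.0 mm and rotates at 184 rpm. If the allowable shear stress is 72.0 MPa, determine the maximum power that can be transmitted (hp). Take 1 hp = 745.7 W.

752 hp

J = π(d_o⁴ − d_i⁴)/32 = π(0.133⁴ − 0.0790⁴)/32 = 2.690×10^-5 m⁴.
T_max = τ_allow·J/r = 7.20×10^7 × 2.690×10^-5 / 0.0665 = 29120 N·m.
ω = 2π·184/60 = 19.27 rad/s, so P_max = T_max·ω = 5.611×10^5 W.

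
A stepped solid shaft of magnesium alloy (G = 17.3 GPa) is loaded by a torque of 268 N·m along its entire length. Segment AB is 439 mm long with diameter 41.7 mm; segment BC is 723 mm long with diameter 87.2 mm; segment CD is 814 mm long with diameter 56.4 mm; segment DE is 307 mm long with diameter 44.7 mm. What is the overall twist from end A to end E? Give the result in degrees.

J_AB = π(0.0417)⁴/32 = 2.97×10^-7 m⁴; J_BC = π(0.0872)⁴/32 = 5.68×10^-6 m⁴; J_CD = π(0.0564)⁴/32 = 9.93×10^-7 m⁴; J_DE = π(0.0447)⁴/32 = 3.92×10^-7 m⁴.
θ = (T/G)·Σ L_i/J_i = (268.0/17.3×10⁹)·(0.439/2.97×10^-7 + 0.723/5.68×10^-6 + 0.814/9.93×10^-7 + 0.307/3.92×10^-7) = 0.04971 rad.

2.85°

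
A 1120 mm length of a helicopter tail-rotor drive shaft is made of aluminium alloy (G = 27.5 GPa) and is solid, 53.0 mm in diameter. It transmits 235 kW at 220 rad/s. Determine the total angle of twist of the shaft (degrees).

ω = 220 rad/s, so T = P/ω = 235×10³ / 220.0 = 1068 N·m.
J = πd⁴/32 = π(0.0530)⁴/32 = 7.746×10^-7 m⁴.
θ = T·L/(G·J) = 1068 × 1.12 / (27.5×10⁹ × 7.746×10^-7) = 0.05616 rad.

3.22°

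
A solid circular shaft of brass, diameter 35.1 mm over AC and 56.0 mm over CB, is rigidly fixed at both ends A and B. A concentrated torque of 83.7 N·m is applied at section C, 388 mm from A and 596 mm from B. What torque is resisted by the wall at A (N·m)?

16.0 N·m

Compatibility: T_A·a/J_AC = T_B·b/J_CB with T_A + T_B = T₀.
J_AC = 1.49×10^-7 m⁴, J_CB = 9.65×10^-7 m⁴, so T_A = T₀·(J_AC/a)/((J_AC/a)+(J_CB/b)) = 16.04 N·m, T_B = 67.66 N·m.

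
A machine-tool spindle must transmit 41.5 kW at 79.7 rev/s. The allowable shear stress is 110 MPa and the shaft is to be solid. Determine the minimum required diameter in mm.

ω = 2π·79.7 = 500.8 rad/s, so T = P/ω = 41.5×10³ / 500.8 = 82.87 N·m.
For a solid shaft τ_max = 16T/(πd³), so d = (16T/(π τ_allow))^(1/3) = (16·82.87/(π·1.10×10^8))^(1/3) = 0.01566 m.

15.7 mm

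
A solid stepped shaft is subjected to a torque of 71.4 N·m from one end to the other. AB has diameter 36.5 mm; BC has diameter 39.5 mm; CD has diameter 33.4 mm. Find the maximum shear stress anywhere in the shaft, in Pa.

Under the same torque, τ_max = 16T/(πd³) is largest where d is smallest — segment CD (d = 33.4 mm).
τ_max = 16·71.40/(π·(0.0334)³) = 9.760×10^6 Pa.

9.76e6 Pa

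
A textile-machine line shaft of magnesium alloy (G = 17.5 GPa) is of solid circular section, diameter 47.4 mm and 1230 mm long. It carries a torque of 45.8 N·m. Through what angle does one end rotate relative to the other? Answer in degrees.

0.372°

J = πd⁴/32 = π(0.0474)⁴/32 = 4.956×10^-7 m⁴.
θ = T·L/(G·J) = 45.80 × 1.23 / (17.5×10⁹ × 4.956×10^-7) = 6.496×10^-3 rad.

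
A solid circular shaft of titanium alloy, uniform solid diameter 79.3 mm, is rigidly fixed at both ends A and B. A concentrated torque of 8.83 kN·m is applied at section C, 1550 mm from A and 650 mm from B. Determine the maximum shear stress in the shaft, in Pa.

6.35e7 Pa

With uniform GJ and both ends fixed, compatibility θ_AC = θ_CB gives T_A·a = T_B·b, together with T_A + T_B = T₀.
T_A = T₀·b/(a+b) = 8830·650/2200 = 2609 N·m; T_B = 6221 N·m.
τ in each portion: τ_AC = 2.66×10^7 Pa, τ_CB = 6.35×10^7 Pa; maximum is in CB.
τ_max = T_CB·r/J = 6221·0.0396/3.88×10^-6 = 6.354×10^7 Pa.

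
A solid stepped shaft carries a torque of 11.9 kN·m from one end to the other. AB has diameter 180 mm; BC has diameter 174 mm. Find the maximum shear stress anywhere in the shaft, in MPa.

11.5 MPa

Under the same torque, τ_max = 16T/(πd³) is largest where d is smallest — segment BC (d = 174 mm).
τ_max = 16·11900/(π·(0.174)³) = 1.150×10^7 Pa.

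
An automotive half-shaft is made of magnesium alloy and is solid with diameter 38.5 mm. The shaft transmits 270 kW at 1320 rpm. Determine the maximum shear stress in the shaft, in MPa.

174 MPa

ω = 2π·1320/60 = 138.2 rad/s, so T = P/ω = 270×10³ / 138.2 = 1953 N·m.
J = πd⁴/32 = π(0.0385)⁴/32 = 2.157×10^-7 m⁴.
τ_max = T·r/J = 1953 × 0.0192 / 2.157×10^-7 = 1.743×10^8 Pa.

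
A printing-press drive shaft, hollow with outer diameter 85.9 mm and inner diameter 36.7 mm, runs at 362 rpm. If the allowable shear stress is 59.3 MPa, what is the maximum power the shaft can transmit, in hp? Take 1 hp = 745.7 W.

J = π(d_o⁴ − d_i⁴)/32 = π(0.0859⁴ − 0.0367⁴)/32 = 5.167×10^-6 m⁴.
T_max = τ_allow·J/r = 5.93×10^7 × 5.167×10^-6 / 0.0430 = 7134 N·m.
ω = 2π·362/60 = 37.91 rad/s, so P_max = T_max·ω = 2.704×10^5 W.

363 hp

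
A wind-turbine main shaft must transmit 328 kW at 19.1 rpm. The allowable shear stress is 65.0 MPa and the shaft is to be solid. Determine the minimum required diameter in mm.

234 mm

ω = 2π·19.1/60 = 2.000 rad/s, so T = P/ω = 328×10³ / 2.000 = 164000 N·m.
For a solid shaft τ_max = 16T/(πd³), so d = (16T/(π τ_allow))^(1/3) = (16·164000/(π·6.50×10^7))^(1/3) = 0.2342 m.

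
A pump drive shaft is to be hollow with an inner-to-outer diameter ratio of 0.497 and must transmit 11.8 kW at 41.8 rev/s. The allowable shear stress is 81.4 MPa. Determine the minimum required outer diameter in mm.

14.4 mm

ω = 2π·41.8 = 262.6 rad/s, so T = P/ω = 11.8×10³ / 262.6 = 44.93 N·m.
For a hollow shaft with d_i/d_o = 0.497: τ_max = 16T/(π d_o³ (1−k⁴)), so d_o = [16T/(π τ_allow (1−k⁴))]^(1/3) = [16·44.93/(π·8.14×10^7·0.9390)]^(1/3) = 0.01441 m.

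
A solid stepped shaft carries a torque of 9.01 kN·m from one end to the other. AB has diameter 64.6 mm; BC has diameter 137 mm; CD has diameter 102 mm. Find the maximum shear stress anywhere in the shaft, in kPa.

Under the same torque, τ_max = 16T/(πd³) is largest where d is smallest — segment AB (d = 64.6 mm).
τ_max = 16·9010/(π·(0.0646)³) = 1.702×10^8 Pa.

170000 kPa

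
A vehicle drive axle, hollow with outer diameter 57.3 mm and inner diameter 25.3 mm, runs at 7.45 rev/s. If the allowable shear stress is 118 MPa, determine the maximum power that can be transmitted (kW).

J = π(d_o⁴ − d_i⁴)/32 = π(0.0573⁴ − 0.0253⁴)/32 = 1.018×10^-6 m⁴.
T_max = τ_allow·J/r = 1.18×10^8 × 1.018×10^-6 / 0.0286 = 4193 N·m.
ω = 2π·7.45 = 46.81 rad/s, so P_max = T_max·ω = 1.963×10^5 W.

196 kW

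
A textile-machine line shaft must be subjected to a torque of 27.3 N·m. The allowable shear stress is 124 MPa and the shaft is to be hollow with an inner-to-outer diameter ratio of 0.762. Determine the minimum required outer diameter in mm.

11.9 mm

For a hollow shaft with d_i/d_o = 0.762: τ_max = 16T/(π d_o³ (1−k⁴)), so d_o = [16T/(π τ_allow (1−k⁴))]^(1/3) = [16·27.30/(π·1.24×10^8·0.6629)]^(1/3) = 0.01192 m.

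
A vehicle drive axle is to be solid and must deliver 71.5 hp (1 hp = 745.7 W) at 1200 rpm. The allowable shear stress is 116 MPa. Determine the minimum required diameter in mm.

ω = 2π·1200/60 = 125.7 rad/s, so T = P/ω = 71.5×745.7 / 125.7 = 424.3 N·m.
For a solid shaft τ_max = 16T/(πd³), so d = (16T/(π τ_allow))^(1/3) = (16·424.3/(π·1.16×10^8))^(1/3) = 0.02651 m.

26.5 mm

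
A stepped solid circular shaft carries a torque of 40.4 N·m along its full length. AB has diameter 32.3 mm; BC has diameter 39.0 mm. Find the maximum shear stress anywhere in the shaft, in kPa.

Under the same torque, τ_max = 16T/(πd³) is largest where d is smallest — segment AB (d = 32.3 mm).
τ_max = 16·40.40/(π·(0.0323)³) = 6.106×10^6 Pa.

6110 kPa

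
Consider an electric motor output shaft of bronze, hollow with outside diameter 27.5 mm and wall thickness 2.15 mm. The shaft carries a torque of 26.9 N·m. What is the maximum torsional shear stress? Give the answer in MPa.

13.3 MPa

J = π(d_o⁴ − d_i⁴)/32 = π(0.0275⁴ − 0.0232⁴)/32 = 2.771×10^-8 m⁴.
τ_max = T·r/J = 26.90 × 0.0138 / 2.771×10^-8 = 1.335×10^7 Pa.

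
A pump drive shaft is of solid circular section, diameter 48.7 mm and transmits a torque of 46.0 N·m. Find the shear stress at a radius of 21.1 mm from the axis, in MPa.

1.76 MPa

J = πd⁴/32 = π(0.0487)⁴/32 = 5.522×10^-7 m⁴.
Shear stress varies linearly with radius: τ = T·r/J = 46.00 × 0.0211 / 5.522×10^-7 = 1.758×10^6 Pa.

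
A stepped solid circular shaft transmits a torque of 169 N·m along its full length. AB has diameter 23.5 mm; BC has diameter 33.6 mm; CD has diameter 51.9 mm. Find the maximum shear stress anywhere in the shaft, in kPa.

66300 kPa

Under the same torque, τ_max = 16T/(πd³) is largest where d is smallest — segment AB (d = 23.5 mm).
τ_max = 16·169.0/(π·(0.0235)³) = 6.632×10^7 Pa.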